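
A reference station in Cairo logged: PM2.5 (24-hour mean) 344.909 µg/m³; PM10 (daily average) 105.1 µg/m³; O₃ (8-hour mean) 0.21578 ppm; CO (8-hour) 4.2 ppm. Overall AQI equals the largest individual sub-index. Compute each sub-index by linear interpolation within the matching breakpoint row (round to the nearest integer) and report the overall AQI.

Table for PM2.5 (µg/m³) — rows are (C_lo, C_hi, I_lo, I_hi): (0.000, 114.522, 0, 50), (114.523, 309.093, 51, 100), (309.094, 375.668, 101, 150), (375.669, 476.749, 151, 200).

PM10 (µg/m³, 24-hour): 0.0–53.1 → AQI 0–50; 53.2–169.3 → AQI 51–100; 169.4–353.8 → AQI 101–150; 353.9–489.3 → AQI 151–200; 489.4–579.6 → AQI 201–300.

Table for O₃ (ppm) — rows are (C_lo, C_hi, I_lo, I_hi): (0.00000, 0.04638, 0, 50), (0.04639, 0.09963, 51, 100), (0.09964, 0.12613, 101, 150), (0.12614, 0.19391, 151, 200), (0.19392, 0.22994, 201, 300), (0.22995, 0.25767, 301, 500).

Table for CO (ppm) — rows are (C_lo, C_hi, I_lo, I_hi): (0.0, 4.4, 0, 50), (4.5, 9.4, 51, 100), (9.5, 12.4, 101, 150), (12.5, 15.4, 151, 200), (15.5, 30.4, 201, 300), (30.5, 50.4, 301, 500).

PM2.5: 344.909 lies in 309.094–375.668, so I_lo=101, I_hi=150, C_lo=309.094, C_hi=375.668.
(150−101)/(375.668−309.094) × (344.909−309.094) + 101 = 49/66.574 × 35.815 + 101 ≈ 127.36 → 127.
PM10 105.1: bracket 53.2–169.3 → index 51–100; slope 49/116.1, offset 51.9.
AQI = 51 + 49/116.1·51.9 ≈ 72.90 ⇒ 73.
O₃: 0.21578 lies in 0.19392–0.22994, so I_lo=201, I_hi=300, C_lo=0.19392, C_hi=0.22994.
(300−201)/(0.22994−0.19392) × (0.21578−0.19392) + 201 = 99/0.03602 × 0.02186 + 201 ≈ 261.08 → 261.
CO: 4.2 ∈ [0.0, 4.4] ↔ index [0, 50].
0 + (4.2−0.0)·(50−0)/(4.4−0.0) = 0 + 4.2·50/4.4 ≈ 47.73, so AQI = 48.
Sub-indices: PM2.5→127, PM10→73, O₃→261, CO→48. Overall AQI = max = 261; dominant pollutant is O₃.

261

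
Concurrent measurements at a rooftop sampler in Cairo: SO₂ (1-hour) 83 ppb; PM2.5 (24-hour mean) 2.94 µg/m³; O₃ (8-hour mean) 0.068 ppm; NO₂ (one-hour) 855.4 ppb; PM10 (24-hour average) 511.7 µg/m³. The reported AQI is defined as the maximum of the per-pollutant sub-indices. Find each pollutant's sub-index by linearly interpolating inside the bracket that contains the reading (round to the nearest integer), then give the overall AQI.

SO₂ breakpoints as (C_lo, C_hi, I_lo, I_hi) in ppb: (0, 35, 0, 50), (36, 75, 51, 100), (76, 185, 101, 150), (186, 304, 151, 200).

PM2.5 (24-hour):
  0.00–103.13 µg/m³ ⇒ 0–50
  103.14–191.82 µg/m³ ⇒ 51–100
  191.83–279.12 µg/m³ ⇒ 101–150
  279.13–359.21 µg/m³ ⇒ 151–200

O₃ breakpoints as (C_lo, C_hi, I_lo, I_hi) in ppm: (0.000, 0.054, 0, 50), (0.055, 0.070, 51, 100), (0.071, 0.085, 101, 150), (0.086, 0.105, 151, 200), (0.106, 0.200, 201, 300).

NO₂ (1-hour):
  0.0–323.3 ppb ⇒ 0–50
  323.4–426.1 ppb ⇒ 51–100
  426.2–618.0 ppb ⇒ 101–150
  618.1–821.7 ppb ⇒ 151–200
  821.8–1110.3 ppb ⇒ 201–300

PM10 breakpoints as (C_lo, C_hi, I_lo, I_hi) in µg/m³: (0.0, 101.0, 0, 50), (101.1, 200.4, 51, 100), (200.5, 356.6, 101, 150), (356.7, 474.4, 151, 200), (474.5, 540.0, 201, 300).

257

SO₂: 83 lies in 76–185, so I_lo=101, I_hi=150, C_lo=76, C_hi=185.
(150−101)/(185−76) × (83−76) + 101 = 49/109 × 7 + 101 ≈ 104.15 → 104.
PM2.5 2.94: bracket 0.00–103.13 → index 0–50; slope 50/103.13, offset 2.94.
AQI = 0 + 50/103.13·2.94 ≈ 1.43 ⇒ 1.
O₃: 0.068 ∈ [0.055, 0.070] ↔ index [51, 100].
51 + (0.068−0.055)·(100−51)/(0.070−0.055) = 51 + 0.013·49/0.015 ≈ 93.47, so AQI = 93.
NO₂: 855.4 ∈ [821.8, 1110.3] ↔ index [201, 300].
201 + (855.4−821.8)·(300−201)/(1110.3−821.8) = 201 + 33.6·99/288.5 ≈ 212.53, so AQI = 213.
PM10: 511.7 lies in 474.5–540.0, so I_lo=201, I_hi=300, C_lo=474.5, C_hi=540.0.
(300−201)/(540.0−474.5) × (511.7−474.5) + 201 = 99/65.5 × 37.2 + 201 ≈ 257.23 → 257.
Sub-indices: SO₂→104, PM2.5→1, O₃→93, NO₂→213, PM10→257. Overall AQI = max = 257; dominant pollutant is PM10.
AQI 257: Very Unhealthy.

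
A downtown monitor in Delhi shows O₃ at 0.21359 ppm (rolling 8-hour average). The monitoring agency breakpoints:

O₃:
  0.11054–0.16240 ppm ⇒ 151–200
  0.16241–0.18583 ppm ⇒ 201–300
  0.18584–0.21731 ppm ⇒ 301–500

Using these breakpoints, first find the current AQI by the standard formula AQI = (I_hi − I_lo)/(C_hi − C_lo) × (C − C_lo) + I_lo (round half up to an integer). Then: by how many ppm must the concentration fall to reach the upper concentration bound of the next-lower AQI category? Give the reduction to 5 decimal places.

O₃: 0.21359 ∈ [0.18584, 0.21731] ↔ index [301, 500].
301 + (0.21359−0.18584)·(500−301)/(0.21731−0.18584) = 301 + 0.02775·199/0.03147 ≈ 476.48, so AQI = 476.
Current AQI 476 is in the Hazardous range (301–500). The next-lower category tops out at AQI 300, whose upper concentration bound is 0.18583 ppm.
Reduction needed = 0.21359 − 0.18583 = 0.02776 ppm.

0.02776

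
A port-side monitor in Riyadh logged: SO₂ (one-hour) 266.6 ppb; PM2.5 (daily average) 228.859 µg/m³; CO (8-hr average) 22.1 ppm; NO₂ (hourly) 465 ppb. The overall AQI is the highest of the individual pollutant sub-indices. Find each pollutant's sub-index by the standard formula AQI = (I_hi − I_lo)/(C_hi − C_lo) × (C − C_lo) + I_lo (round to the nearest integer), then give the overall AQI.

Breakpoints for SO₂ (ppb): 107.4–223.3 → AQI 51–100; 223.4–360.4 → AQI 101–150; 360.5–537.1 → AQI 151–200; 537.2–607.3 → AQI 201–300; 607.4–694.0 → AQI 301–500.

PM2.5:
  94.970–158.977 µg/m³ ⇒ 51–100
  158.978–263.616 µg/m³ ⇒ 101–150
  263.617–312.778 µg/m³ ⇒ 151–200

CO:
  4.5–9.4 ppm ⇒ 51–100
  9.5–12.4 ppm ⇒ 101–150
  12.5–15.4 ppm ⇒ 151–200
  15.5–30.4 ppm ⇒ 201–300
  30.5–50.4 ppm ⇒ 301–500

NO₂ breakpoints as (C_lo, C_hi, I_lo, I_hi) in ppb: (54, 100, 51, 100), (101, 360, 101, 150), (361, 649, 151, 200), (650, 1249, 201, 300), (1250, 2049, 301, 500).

245

SO₂: 266.6 ∈ [223.4, 360.4] ↔ index [101, 150].
101 + (266.6−223.4)·(150−101)/(360.4−223.4) = 101 + 43.2·49/137.0 ≈ 116.45, so AQI = 116.
PM2.5: 228.859 ∈ [158.978, 263.616] ↔ index [101, 150].
101 + (228.859−158.978)·(150−101)/(263.616−158.978) = 101 + 69.881·49/104.638 ≈ 133.72, so AQI = 134.
CO: row 15.5–30.4 (AQI 201–300). (300−201)·(22.1−15.5)/(30.4−15.5) + 201 = 99·6.6/14.9 + 201 ≈ 244.85 → 245.
NO₂ 465: bracket 361–649 → index 151–200; slope 49/288, offset 104.
AQI = 151 + 49/288·104 ≈ 168.69 ⇒ 169.
Sub-indices: SO₂→116, PM2.5→134, CO→245, NO₂→169. Overall AQI = max = 245; dominant pollutant is CO.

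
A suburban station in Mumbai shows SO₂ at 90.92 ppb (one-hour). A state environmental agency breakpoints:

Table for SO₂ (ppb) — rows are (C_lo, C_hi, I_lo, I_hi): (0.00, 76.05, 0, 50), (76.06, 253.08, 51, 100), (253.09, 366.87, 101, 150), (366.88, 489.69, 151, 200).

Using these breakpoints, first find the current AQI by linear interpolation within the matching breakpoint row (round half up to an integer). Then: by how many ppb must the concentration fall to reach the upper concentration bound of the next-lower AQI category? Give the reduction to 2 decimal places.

SO₂ 90.92: bracket 76.06–253.08 → index 51–100; slope 49/177.02, offset 14.86.
AQI = 51 + 49/177.02·14.86 ≈ 55.11 ⇒ 55.
Current AQI 55 is in the Moderate range (51–100). The next-lower category tops out at AQI 50, whose upper concentration bound is 76.05 ppb.
Reduction needed = 90.92 − 76.05 = 14.87 ppb.

14.87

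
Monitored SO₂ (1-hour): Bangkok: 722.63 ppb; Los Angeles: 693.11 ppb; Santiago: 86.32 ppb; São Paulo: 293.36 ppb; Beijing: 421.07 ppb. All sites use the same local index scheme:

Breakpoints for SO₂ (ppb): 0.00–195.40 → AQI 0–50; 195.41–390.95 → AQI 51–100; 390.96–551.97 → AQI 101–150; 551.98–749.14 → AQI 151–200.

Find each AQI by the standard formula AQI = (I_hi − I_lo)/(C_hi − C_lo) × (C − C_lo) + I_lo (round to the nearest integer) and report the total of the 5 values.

587

Bangkok: 722.63 ∈ [551.98, 749.14] ↔ index [151, 200].
151 + (722.63−551.98)·(200−151)/(749.14−551.98) = 151 + 170.65·49/197.16 ≈ 193.41, so AQI = 193.
Los Angeles: 693.11 ∈ [551.98, 749.14] ↔ index [151, 200].
151 + (693.11−551.98)·(200−151)/(749.14−551.98) = 151 + 141.13·49/197.16 ≈ 186.07, so AQI = 186.
Santiago 86.32: bracket 0.00–195.40 → index 0–50; slope 50/195.40, offset 86.32.
AQI = 0 + 50/195.40·86.32 ≈ 22.09 ⇒ 22.
São Paulo: 293.36 lies in 195.41–390.95, so I_lo=51, I_hi=100, C_lo=195.41, C_hi=390.95.
(100−51)/(390.95−195.41) × (293.36−195.41) + 51 = 49/195.54 × 97.95 + 51 ≈ 75.55 → 76.
Beijing: 421.07 ∈ [390.96, 551.97] ↔ index [101, 150].
101 + (421.07−390.96)·(150−101)/(551.97−390.96) = 101 + 30.11·49/161.01 ≈ 110.16, so AQI = 110.
AQIs: Bangkok=193, Los Angeles=186, Santiago=22, São Paulo=76, Beijing=110. Sum = 193 + 186 + 22 + 76 + 110 = 587.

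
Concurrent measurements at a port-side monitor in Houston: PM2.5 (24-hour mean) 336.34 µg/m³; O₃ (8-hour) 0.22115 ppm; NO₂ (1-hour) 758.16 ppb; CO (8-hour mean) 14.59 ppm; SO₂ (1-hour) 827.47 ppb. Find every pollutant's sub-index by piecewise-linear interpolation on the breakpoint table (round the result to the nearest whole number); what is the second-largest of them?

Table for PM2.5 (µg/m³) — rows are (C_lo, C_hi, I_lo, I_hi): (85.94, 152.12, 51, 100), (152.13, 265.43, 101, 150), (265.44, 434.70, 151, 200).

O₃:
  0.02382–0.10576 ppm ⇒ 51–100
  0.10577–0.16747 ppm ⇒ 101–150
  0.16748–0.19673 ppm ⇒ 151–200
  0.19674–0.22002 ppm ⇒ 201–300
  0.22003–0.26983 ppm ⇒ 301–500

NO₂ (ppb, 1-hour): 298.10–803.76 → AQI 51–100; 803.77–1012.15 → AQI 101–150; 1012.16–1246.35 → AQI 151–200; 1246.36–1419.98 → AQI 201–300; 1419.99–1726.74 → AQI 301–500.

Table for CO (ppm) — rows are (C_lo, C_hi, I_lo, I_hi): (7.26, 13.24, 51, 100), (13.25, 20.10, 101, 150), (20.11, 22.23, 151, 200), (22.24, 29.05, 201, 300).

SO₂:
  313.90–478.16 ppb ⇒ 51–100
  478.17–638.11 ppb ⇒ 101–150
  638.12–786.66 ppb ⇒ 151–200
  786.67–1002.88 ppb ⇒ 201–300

PM2.5: 336.34 lies in 265.44–434.70, so I_lo=151, I_hi=200, C_lo=265.44, C_hi=434.70.
(200−151)/(434.70−265.44) × (336.34−265.44) + 151 = 49/169.26 × 70.90 + 151 ≈ 171.53 → 172.
O₃: row 0.22003–0.26983 (AQI 301–500). (500−301)·(0.22115−0.22003)/(0.26983−0.22003) + 301 = 199·0.00112/0.04980 + 301 ≈ 305.48 → 305.
NO₂: 758.16 ∈ [298.10, 803.76] ↔ index [51, 100].
51 + (758.16−298.10)·(100−51)/(803.76−298.10) = 51 + 460.06·49/505.66 ≈ 95.58, so AQI = 96.
CO: 14.59 lies in 13.25–20.10, so I_lo=101, I_hi=150, C_lo=13.25, C_hi=20.10.
(150−101)/(20.10−13.25) × (14.59−13.25) + 101 = 49/6.85 × 1.34 + 101 ≈ 110.59 → 111.
SO₂: row 786.67–1002.88 (AQI 201–300). (300−201)·(827.47−786.67)/(1002.88−786.67) + 201 = 99·40.80/216.21 + 201 ≈ 219.68 → 220.
Sub-indices: PM2.5→172, O₃→305, NO₂→96, CO→111, SO₂→220. Ranked high→low: 305, 220, 172, 111, 96. Second-highest sub-index = 220.

220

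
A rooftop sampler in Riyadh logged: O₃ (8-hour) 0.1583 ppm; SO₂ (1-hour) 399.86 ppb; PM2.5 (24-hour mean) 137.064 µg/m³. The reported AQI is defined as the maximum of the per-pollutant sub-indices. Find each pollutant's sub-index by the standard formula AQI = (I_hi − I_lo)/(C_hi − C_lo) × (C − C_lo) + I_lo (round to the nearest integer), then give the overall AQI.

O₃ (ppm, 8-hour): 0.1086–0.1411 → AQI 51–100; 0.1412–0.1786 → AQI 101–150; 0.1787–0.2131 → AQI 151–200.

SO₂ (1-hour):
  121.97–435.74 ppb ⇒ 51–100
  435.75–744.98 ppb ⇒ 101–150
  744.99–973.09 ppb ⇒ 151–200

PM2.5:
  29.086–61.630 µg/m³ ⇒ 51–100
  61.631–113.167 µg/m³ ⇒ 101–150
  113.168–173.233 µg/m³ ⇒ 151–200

O₃: 0.1583 ∈ [0.1412, 0.1786] ↔ index [101, 150].
101 + (0.1583−0.1412)·(150−101)/(0.1786−0.1412) = 101 + 0.0171·49/0.0374 ≈ 123.40, so AQI = 123.
SO₂: row 121.97–435.74 (AQI 51–100). (100−51)·(399.86−121.97)/(435.74−121.97) + 51 = 49·277.89/313.77 + 51 ≈ 94.40 → 94.
PM2.5: 137.064 lies in 113.168–173.233, so I_lo=151, I_hi=200, C_lo=113.168, C_hi=173.233.
(200−151)/(173.233−113.168) × (137.064−113.168) + 151 = 49/60.065 × 23.896 + 151 ≈ 170.49 → 170.
Sub-indices: O₃→123, SO₂→94, PM2.5→170. Overall AQI = max = 170; dominant pollutant is PM2.5.

170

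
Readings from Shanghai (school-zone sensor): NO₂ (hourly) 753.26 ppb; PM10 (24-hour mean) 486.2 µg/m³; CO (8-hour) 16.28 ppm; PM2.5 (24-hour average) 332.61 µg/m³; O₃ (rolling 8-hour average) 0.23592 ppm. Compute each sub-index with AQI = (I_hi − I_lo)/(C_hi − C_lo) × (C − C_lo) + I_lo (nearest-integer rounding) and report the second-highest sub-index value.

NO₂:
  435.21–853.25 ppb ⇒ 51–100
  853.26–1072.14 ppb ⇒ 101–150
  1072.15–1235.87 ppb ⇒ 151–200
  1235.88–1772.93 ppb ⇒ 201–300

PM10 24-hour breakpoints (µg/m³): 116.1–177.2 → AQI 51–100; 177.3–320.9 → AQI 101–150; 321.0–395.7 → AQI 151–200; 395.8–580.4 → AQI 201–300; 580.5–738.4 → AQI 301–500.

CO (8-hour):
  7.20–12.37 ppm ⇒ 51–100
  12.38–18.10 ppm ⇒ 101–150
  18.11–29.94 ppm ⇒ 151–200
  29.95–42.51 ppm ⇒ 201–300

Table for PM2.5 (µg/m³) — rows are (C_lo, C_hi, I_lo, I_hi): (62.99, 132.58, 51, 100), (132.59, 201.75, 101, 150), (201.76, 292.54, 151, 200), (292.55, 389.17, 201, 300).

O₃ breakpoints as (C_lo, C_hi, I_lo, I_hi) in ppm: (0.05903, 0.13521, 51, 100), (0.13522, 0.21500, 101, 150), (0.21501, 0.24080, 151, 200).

NO₂: 753.26 ∈ [435.21, 853.25] ↔ index [51, 100].
51 + (753.26−435.21)·(100−51)/(853.25−435.21) = 51 + 318.05·49/418.04 ≈ 88.28, so AQI = 88.
PM10: 486.2 ∈ [395.8, 580.4] ↔ index [201, 300].
201 + (486.2−395.8)·(300−201)/(580.4−395.8) = 201 + 90.4·99/184.6 ≈ 249.48, so AQI = 249.
CO: 16.28 lies in 12.38–18.10, so I_lo=101, I_hi=150, C_lo=12.38, C_hi=18.10.
(150−101)/(18.10−12.38) × (16.28−12.38) + 101 = 49/5.72 × 3.90 + 101 ≈ 134.41 → 134.
PM2.5 332.61: bracket 292.55–389.17 → index 201–300; slope 99/96.62, offset 40.06.
AQI = 201 + 99/96.62·40.06 ≈ 242.05 ⇒ 242.
O₃: 0.23592 lies in 0.21501–0.24080, so I_lo=151, I_hi=200, C_lo=0.21501, C_hi=0.24080.
(200−151)/(0.24080−0.21501) × (0.23592−0.21501) + 151 = 49/0.02579 × 0.02091 + 151 ≈ 190.73 → 191.
Sub-indices: NO₂→88, PM10→249, CO→134, PM2.5→242, O₃→191. Ranked high→low: 249, 242, 191, 134, 88. Second-highest sub-index = 242.

242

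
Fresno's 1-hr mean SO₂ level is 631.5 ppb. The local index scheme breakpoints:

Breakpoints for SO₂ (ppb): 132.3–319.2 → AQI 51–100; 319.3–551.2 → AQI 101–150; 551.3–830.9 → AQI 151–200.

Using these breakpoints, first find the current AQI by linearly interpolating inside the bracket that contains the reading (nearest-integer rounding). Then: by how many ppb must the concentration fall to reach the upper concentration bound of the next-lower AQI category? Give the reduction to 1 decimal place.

SO₂ 631.5: bracket 551.3–830.9 → index 151–200; slope 49/279.6, offset 80.2.
AQI = 151 + 49/279.6·80.2 ≈ 165.06 ⇒ 165.
Current AQI 165 is in the Unhealthy range (151–200). The next-lower category tops out at AQI 150, whose upper concentration bound is 551.2 ppb.
Reduction needed = 631.5 − 551.2 = 80.3 ppb.

80.3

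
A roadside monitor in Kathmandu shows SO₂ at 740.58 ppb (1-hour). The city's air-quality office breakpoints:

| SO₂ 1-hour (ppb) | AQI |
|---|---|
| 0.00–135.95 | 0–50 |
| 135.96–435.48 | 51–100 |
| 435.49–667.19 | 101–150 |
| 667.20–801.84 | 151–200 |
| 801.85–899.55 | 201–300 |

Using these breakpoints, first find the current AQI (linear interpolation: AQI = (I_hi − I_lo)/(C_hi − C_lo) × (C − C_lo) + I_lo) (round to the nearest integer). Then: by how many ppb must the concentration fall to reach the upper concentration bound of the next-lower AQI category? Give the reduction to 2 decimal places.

73.39

SO₂: 740.58 lies in 667.20–801.84, so I_lo=151, I_hi=200, C_lo=667.20, C_hi=801.84.
(200−151)/(801.84−667.20) × (740.58−667.20) + 151 = 49/134.64 × 73.38 + 151 ≈ 177.71 → 178.
Current AQI 178 is in the Unhealthy range (151–200). The next-lower category tops out at AQI 150, whose upper concentration bound is 667.19 ppb.
Reduction needed = 740.58 − 667.19 = 73.39 ppb.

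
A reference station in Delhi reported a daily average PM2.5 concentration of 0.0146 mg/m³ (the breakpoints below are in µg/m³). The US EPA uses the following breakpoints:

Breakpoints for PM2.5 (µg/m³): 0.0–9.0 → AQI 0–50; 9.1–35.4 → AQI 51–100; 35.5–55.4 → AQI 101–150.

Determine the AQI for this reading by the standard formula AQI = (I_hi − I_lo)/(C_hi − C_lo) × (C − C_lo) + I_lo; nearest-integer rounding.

Convert: 0.0146 mg/m³ = 14.6 µg/m³.
PM2.5: 14.6 lies in 9.1–35.4, so I_lo=51, I_hi=100, C_lo=9.1, C_hi=35.4.
(100−51)/(35.4−9.1) × (14.6−9.1) + 51 = 49/26.3 × 5.5 + 51 ≈ 61.25 → 61.
AQI 61 falls in the Moderate category.

61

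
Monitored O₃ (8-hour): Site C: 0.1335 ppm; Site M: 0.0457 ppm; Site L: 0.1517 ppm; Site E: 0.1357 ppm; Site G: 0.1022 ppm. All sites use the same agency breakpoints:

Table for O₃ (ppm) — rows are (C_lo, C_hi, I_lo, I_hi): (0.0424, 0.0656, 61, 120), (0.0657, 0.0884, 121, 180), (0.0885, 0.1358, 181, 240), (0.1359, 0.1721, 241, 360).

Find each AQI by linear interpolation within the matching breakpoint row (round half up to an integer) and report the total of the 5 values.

Site C: 0.1335 ∈ [0.0885, 0.1358] ↔ index [181, 240].
181 + (0.1335−0.0885)·(240−181)/(0.1358−0.0885) = 181 + 0.0450·59/0.0473 ≈ 237.13, so AQI = 237.
Site M: 0.0457 lies in 0.0424–0.0656, so I_lo=61, I_hi=120, C_lo=0.0424, C_hi=0.0656.
(120−61)/(0.0656−0.0424) × (0.0457−0.0424) + 61 = 59/0.0232 × 0.0033 + 61 ≈ 69.39 → 69.
Site L: row 0.1359–0.1721 (AQI 241–360). (360−241)·(0.1517−0.1359)/(0.1721−0.1359) + 241 = 119·0.0158/0.0362 + 241 ≈ 292.94 → 293.
Site E: row 0.0885–0.1358 (AQI 181–240). (240−181)·(0.1357−0.0885)/(0.1358−0.0885) + 181 = 59·0.0472/0.0473 + 181 ≈ 239.88 → 240.
Site G: row 0.0885–0.1358 (AQI 181–240). (240−181)·(0.1022−0.0885)/(0.1358−0.0885) + 181 = 59·0.0137/0.0473 + 181 ≈ 198.09 → 198.
AQIs: Site C=237, Site M=69, Site L=293, Site E=240, Site G=198. Sum = 237 + 69 + 293 + 240 + 198 = 1037.

1037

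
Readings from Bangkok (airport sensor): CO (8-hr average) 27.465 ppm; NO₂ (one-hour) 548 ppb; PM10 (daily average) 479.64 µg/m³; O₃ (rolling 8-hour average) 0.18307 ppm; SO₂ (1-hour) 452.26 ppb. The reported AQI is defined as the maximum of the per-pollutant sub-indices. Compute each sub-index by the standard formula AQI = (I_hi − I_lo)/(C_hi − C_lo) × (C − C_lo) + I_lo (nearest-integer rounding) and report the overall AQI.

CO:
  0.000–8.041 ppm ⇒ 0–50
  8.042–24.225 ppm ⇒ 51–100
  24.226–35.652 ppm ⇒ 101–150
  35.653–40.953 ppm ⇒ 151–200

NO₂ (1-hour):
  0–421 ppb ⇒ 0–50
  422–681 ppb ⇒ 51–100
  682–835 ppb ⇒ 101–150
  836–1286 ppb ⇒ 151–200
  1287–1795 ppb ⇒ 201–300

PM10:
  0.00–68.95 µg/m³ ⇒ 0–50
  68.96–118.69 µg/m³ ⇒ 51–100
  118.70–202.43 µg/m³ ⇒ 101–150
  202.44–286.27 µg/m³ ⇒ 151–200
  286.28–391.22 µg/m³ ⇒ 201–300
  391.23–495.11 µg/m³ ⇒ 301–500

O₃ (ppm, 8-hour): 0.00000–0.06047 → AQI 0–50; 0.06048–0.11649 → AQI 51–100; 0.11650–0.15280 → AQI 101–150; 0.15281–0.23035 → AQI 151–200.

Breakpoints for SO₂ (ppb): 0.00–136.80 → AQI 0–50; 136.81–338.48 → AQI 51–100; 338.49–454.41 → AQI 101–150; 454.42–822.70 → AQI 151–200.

470

CO: 27.465 lies in 24.226–35.652, so I_lo=101, I_hi=150, C_lo=24.226, C_hi=35.652.
(150−101)/(35.652−24.226) × (27.465−24.226) + 101 = 49/11.426 × 3.239 + 101 ≈ 114.89 → 115.
NO₂: row 422–681 (AQI 51–100). (100−51)·(548−422)/(681−422) + 51 = 49·126/259 + 51 ≈ 74.84 → 75.
PM10: 479.64 ∈ [391.23, 495.11] ↔ index [301, 500].
301 + (479.64−391.23)·(500−301)/(495.11−391.23) = 301 + 88.41·199/103.88 ≈ 470.36, so AQI = 470.
O₃: 0.18307 lies in 0.15281–0.23035, so I_lo=151, I_hi=200, C_lo=0.15281, C_hi=0.23035.
(200−151)/(0.23035−0.15281) × (0.18307−0.15281) + 151 = 49/0.07754 × 0.03026 + 151 ≈ 170.12 → 170.
SO₂: 452.26 lies in 338.49–454.41, so I_lo=101, I_hi=150, C_lo=338.49, C_hi=454.41.
(150−101)/(454.41−338.49) × (452.26−338.49) + 101 = 49/115.92 × 113.77 + 101 ≈ 149.09 → 149.
Sub-indices: CO→115, NO₂→75, PM10→470, O₃→170, SO₂→149. Overall AQI = max = 470; dominant pollutant is PM10.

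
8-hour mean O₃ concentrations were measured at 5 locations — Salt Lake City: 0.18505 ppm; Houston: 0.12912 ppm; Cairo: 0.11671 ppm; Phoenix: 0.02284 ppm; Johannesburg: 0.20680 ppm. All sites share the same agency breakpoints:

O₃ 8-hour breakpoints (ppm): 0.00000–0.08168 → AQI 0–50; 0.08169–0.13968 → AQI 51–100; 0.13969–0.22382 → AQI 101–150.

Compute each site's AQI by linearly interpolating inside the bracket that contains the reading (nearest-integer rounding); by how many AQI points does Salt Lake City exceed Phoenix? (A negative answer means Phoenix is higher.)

113

Salt Lake City: 0.18505 ∈ [0.13969, 0.22382] ↔ index [101, 150].
101 + (0.18505−0.13969)·(150−101)/(0.22382−0.13969) = 101 + 0.04536·49/0.08413 ≈ 127.42, so AQI = 127.
Houston: 0.12912 lies in 0.08169–0.13968, so I_lo=51, I_hi=100, C_lo=0.08169, C_hi=0.13968.
(100−51)/(0.13968−0.08169) × (0.12912−0.08169) + 51 = 49/0.05799 × 0.04743 + 51 ≈ 91.08 → 91.
Cairo: 0.11671 ∈ [0.08169, 0.13968] ↔ index [51, 100].
51 + (0.11671−0.08169)·(100−51)/(0.13968−0.08169) = 51 + 0.03502·49/0.05799 ≈ 80.59, so AQI = 81.
Phoenix: row 0.00000–0.08168 (AQI 0–50). (50−0)·(0.02284−0.00000)/(0.08168−0.00000) + 0 = 50·0.02284/0.08168 + 0 ≈ 13.98 → 14.
Johannesburg: 0.20680 ∈ [0.13969, 0.22382] ↔ index [101, 150].
101 + (0.20680−0.13969)·(150−101)/(0.22382−0.13969) = 101 + 0.06711·49/0.08413 ≈ 140.09, so AQI = 140.
AQIs: Salt Lake City=127, Houston=91, Cairo=81, Phoenix=14, Johannesburg=140. Salt Lake City (127) − Phoenix (14) = 113.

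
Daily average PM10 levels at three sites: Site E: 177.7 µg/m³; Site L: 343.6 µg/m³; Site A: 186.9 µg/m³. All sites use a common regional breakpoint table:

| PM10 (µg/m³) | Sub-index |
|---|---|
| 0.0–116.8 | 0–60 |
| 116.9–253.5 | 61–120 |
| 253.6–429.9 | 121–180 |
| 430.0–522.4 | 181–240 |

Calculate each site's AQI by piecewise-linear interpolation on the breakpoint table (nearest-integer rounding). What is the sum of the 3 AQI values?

Site E: 177.7 ∈ [116.9, 253.5] ↔ index [61, 120].
61 + (177.7−116.9)·(120−61)/(253.5−116.9) = 61 + 60.8·59/136.6 ≈ 87.26, so AQI = 87.
Site L 343.6: bracket 253.6–429.9 → index 121–180; slope 59/176.3, offset 90.0.
AQI = 121 + 59/176.3·90.0 ≈ 151.12 ⇒ 151.
Site A: 186.9 ∈ [116.9, 253.5] ↔ index [61, 120].
61 + (186.9−116.9)·(120−61)/(253.5−116.9) = 61 + 70.0·59/136.6 ≈ 91.23, so AQI = 91.
AQIs: Site E=87, Site L=151, Site A=91. Sum = 87 + 151 + 91 = 329.

329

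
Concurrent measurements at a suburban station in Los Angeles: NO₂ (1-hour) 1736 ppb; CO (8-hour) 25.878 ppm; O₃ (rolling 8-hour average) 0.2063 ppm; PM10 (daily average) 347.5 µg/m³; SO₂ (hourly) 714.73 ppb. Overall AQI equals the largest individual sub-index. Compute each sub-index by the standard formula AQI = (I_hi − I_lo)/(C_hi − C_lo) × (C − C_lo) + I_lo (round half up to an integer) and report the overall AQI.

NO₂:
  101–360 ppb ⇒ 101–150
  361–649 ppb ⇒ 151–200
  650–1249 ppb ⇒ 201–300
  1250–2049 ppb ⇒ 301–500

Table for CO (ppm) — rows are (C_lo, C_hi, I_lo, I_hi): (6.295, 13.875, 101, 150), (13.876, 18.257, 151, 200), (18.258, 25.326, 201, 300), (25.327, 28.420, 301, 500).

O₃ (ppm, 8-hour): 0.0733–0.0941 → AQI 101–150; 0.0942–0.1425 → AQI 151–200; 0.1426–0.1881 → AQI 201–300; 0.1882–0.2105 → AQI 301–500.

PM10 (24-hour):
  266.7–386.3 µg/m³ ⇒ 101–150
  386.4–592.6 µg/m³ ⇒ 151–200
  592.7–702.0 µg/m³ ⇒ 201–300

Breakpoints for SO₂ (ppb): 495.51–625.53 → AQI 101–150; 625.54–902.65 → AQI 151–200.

463

NO₂: row 1250–2049 (AQI 301–500). (500−301)·(1736−1250)/(2049−1250) + 301 = 199·486/799 + 301 ≈ 422.04 → 422.
CO: 25.878 lies in 25.327–28.420, so I_lo=301, I_hi=500, C_lo=25.327, C_hi=28.420.
(500−301)/(28.420−25.327) × (25.878−25.327) + 301 = 199/3.093 × 0.551 + 301 ≈ 336.45 → 336.
O₃: 0.2063 lies in 0.1882–0.2105, so I_lo=301, I_hi=500, C_lo=0.1882, C_hi=0.2105.
(500−301)/(0.2105−0.1882) × (0.2063−0.1882) + 301 = 199/0.0223 × 0.0181 + 301 ≈ 462.52 → 463.
PM10: 347.5 ∈ [266.7, 386.3] ↔ index [101, 150].
101 + (347.5−266.7)·(150−101)/(386.3−266.7) = 101 + 80.8·49/119.6 ≈ 134.10, so AQI = 134.
SO₂: 714.73 ∈ [625.54, 902.65] ↔ index [151, 200].
151 + (714.73−625.54)·(200−151)/(902.65−625.54) = 151 + 89.19·49/277.11 ≈ 166.77, so AQI = 167.
Sub-indices: NO₂→422, CO→336, O₃→463, PM10→134, SO₂→167. Overall AQI = max = 463; dominant pollutant is O₃.
AQI 463: Hazardous.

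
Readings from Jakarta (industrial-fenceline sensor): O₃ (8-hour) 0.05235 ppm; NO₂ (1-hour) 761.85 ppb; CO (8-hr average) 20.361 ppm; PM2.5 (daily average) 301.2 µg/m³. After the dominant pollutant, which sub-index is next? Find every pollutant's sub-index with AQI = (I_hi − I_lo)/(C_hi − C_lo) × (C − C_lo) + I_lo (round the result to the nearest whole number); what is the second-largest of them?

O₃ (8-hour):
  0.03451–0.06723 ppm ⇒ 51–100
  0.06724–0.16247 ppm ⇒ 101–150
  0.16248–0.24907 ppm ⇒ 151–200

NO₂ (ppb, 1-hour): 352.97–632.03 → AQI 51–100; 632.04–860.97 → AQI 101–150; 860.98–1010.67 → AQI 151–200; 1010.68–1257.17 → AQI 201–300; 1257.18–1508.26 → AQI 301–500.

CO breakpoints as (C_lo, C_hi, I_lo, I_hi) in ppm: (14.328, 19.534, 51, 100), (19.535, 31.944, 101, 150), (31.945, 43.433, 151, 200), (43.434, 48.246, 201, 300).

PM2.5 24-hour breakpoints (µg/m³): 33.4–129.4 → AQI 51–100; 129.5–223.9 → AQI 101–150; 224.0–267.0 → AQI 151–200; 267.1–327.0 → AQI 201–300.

O₃: row 0.03451–0.06723 (AQI 51–100). (100−51)·(0.05235−0.03451)/(0.06723−0.03451) + 51 = 49·0.01784/0.03272 + 51 ≈ 77.72 → 78.
NO₂: 761.85 ∈ [632.04, 860.97] ↔ index [101, 150].
101 + (761.85−632.04)·(150−101)/(860.97−632.04) = 101 + 129.81·49/228.93 ≈ 128.78, so AQI = 129.
CO 20.361: bracket 19.535–31.944 → index 101–150; slope 49/12.409, offset 0.826.
AQI = 101 + 49/12.409·0.826 ≈ 104.26 ⇒ 104.
PM2.5: 301.2 lies in 267.1–327.0, so I_lo=201, I_hi=300, C_lo=267.1, C_hi=327.0.
(300−201)/(327.0−267.1) × (301.2−267.1) + 201 = 99/59.9 × 34.1 + 201 ≈ 257.36 → 257.
Sub-indices: O₃→78, NO₂→129, CO→104, PM2.5→257. Ranked high→low: 257, 129, 104, 78. Second-highest sub-index = 129.

129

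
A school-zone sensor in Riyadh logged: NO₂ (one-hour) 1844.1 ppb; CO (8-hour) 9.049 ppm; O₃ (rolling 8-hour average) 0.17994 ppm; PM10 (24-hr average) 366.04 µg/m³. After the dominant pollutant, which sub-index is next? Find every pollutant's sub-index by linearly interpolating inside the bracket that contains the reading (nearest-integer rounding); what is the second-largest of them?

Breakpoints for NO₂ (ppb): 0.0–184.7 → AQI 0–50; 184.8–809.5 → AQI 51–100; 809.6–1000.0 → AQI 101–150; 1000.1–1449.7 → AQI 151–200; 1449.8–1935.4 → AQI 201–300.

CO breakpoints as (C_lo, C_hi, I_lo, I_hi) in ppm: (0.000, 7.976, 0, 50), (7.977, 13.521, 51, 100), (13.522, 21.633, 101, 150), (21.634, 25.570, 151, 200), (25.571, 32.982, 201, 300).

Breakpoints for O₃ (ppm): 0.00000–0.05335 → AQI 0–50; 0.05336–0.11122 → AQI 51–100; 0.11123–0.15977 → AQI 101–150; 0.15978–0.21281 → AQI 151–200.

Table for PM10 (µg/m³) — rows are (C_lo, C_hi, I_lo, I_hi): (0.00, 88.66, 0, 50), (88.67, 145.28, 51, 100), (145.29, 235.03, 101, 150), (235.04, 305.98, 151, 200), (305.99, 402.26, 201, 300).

NO₂: 1844.1 ∈ [1449.8, 1935.4] ↔ index [201, 300].
201 + (1844.1−1449.8)·(300−201)/(1935.4−1449.8) = 201 + 394.3·99/485.6 ≈ 281.39, so AQI = 281.
CO: row 7.977–13.521 (AQI 51–100). (100−51)·(9.049−7.977)/(13.521−7.977) + 51 = 49·1.072/5.544 + 51 ≈ 60.47 → 60.
O₃: 0.17994 ∈ [0.15978, 0.21281] ↔ index [151, 200].
151 + (0.17994−0.15978)·(200−151)/(0.21281−0.15978) = 151 + 0.02016·49/0.05303 ≈ 169.63, so AQI = 170.
PM10: 366.04 ∈ [305.99, 402.26] ↔ index [201, 300].
201 + (366.04−305.99)·(300−201)/(402.26−305.99) = 201 + 60.05·99/96.27 ≈ 262.75, so AQI = 263.
Sub-indices: NO₂→281, CO→60, O₃→170, PM10→263. Ranked high→low: 281, 263, 170, 60. Second-highest sub-index = 263.

263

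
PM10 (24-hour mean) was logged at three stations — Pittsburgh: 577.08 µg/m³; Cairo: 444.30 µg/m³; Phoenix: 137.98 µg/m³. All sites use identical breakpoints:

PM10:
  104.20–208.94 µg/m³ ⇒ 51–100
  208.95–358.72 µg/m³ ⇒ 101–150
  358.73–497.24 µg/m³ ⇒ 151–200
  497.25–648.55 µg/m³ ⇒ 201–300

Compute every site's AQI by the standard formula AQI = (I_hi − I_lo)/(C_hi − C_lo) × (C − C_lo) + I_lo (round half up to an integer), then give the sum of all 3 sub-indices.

Pittsburgh: 577.08 ∈ [497.25, 648.55] ↔ index [201, 300].
201 + (577.08−497.25)·(300−201)/(648.55−497.25) = 201 + 79.83·99/151.30 ≈ 253.24, so AQI = 253.
Cairo: 444.30 ∈ [358.73, 497.24] ↔ index [151, 200].
151 + (444.30−358.73)·(200−151)/(497.24−358.73) = 151 + 85.57·49/138.51 ≈ 181.27, so AQI = 181.
Phoenix 137.98: bracket 104.20–208.94 → index 51–100; slope 49/104.74, offset 33.78.
AQI = 51 + 49/104.74·33.78 ≈ 66.80 ⇒ 67.
AQIs: Pittsburgh=253, Cairo=181, Phoenix=67. Sum = 253 + 181 + 67 = 501.

501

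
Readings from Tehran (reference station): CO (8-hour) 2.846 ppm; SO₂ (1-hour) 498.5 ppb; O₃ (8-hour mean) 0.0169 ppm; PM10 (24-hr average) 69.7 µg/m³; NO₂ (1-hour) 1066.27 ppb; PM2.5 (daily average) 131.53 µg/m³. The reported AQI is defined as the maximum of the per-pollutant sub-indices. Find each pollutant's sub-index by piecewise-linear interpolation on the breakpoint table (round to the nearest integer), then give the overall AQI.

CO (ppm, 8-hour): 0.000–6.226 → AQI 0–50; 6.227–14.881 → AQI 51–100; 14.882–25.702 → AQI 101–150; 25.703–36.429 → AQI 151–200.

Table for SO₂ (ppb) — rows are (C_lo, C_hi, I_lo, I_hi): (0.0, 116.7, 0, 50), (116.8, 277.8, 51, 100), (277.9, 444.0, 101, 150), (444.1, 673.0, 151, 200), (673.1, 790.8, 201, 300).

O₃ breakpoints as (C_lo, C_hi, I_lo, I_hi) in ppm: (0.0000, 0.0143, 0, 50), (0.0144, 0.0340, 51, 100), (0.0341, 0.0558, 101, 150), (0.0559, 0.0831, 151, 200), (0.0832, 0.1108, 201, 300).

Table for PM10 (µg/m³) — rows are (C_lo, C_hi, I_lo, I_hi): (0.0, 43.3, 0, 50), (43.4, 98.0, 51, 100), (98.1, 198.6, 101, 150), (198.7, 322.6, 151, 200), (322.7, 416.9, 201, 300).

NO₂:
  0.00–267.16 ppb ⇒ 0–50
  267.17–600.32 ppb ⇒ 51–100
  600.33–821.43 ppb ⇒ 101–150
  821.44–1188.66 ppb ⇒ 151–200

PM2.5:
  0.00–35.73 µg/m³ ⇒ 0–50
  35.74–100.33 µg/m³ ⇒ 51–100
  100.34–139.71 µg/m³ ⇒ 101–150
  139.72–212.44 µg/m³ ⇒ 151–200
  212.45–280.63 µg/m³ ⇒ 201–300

184

CO: row 0.000–6.226 (AQI 0–50). (50−0)·(2.846−0.000)/(6.226−0.000) + 0 = 50·2.846/6.226 + 0 ≈ 22.86 → 23.
SO₂ 498.5: bracket 444.1–673.0 → index 151–200; slope 49/228.9, offset 54.4.
AQI = 151 + 49/228.9·54.4 ≈ 162.65 ⇒ 163.
O₃: 0.0169 lies in 0.0144–0.0340, so I_lo=51, I_hi=100, C_lo=0.0144, C_hi=0.0340.
(100−51)/(0.0340−0.0144) × (0.0169−0.0144) + 51 = 49/0.0196 × 0.0025 + 51 ≈ 57.25 → 57.
PM10: 69.7 ∈ [43.4, 98.0] ↔ index [51, 100].
51 + (69.7−43.4)·(100−51)/(98.0−43.4) = 51 + 26.3·49/54.6 ≈ 74.60, so AQI = 75.
NO₂: 1066.27 ∈ [821.44, 1188.66] ↔ index [151, 200].
151 + (1066.27−821.44)·(200−151)/(1188.66−821.44) = 151 + 244.83·49/367.22 ≈ 183.67, so AQI = 184.
PM2.5: 131.53 ∈ [100.34, 139.71] ↔ index [101, 150].
101 + (131.53−100.34)·(150−101)/(139.71−100.34) = 101 + 31.19·49/39.37 ≈ 139.82, so AQI = 140.
Sub-indices: CO→23, SO₂→163, O₃→57, PM10→75, NO₂→184, PM2.5→140. Overall AQI = max = 184; dominant pollutant is NO₂.
AQI 184: Unhealthy.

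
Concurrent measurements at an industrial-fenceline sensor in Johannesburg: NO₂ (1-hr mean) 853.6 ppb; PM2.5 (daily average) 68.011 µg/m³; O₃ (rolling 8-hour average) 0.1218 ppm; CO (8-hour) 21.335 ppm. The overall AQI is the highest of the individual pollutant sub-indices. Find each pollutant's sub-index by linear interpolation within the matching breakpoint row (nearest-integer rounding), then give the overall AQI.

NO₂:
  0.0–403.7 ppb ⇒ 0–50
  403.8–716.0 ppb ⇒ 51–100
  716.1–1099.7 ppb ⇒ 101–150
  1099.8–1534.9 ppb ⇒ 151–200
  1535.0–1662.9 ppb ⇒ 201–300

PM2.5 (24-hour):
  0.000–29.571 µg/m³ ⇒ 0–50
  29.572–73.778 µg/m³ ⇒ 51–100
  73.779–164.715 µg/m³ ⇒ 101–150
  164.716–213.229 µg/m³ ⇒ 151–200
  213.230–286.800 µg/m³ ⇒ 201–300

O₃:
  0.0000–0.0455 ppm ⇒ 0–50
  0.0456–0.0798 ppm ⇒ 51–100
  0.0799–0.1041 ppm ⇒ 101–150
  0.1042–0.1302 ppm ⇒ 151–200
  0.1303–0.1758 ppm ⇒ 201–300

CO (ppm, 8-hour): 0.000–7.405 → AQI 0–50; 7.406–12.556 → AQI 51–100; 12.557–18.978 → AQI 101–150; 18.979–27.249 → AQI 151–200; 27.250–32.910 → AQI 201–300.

NO₂: 853.6 lies in 716.1–1099.7, so I_lo=101, I_hi=150, C_lo=716.1, C_hi=1099.7.
(150−101)/(1099.7−716.1) × (853.6−716.1) + 101 = 49/383.6 × 137.5 + 101 ≈ 118.56 → 119.
PM2.5 68.011: bracket 29.572–73.778 → index 51–100; slope 49/44.206, offset 38.439.
AQI = 51 + 49/44.206·38.439 ≈ 93.61 ⇒ 94.
O₃: row 0.1042–0.1302 (AQI 151–200). (200−151)·(0.1218−0.1042)/(0.1302−0.1042) + 151 = 49·0.0176/0.0260 + 151 ≈ 184.17 → 184.
CO: 21.335 lies in 18.979–27.249, so I_lo=151, I_hi=200, C_lo=18.979, C_hi=27.249.
(200−151)/(27.249−18.979) × (21.335−18.979) + 151 = 49/8.270 × 2.356 + 151 ≈ 164.96 → 165.
Sub-indices: NO₂→119, PM2.5→94, O₃→184, CO→165. Overall AQI = max = 184; dominant pollutant is O₃.

184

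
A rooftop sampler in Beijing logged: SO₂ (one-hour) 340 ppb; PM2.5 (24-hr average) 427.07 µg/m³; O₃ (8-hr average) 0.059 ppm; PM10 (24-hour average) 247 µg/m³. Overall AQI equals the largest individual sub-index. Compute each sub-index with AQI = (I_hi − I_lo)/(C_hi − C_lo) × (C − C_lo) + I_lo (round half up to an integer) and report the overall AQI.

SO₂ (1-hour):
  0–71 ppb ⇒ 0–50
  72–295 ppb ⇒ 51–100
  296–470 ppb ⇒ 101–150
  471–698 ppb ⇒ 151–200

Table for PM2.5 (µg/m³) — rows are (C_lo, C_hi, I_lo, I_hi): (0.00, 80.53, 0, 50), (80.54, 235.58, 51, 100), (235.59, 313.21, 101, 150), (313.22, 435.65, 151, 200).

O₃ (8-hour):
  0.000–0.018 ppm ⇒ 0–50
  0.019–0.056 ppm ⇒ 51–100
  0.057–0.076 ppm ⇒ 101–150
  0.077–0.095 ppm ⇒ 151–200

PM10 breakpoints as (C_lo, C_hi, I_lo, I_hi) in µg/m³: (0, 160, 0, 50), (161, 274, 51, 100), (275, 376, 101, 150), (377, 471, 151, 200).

197

SO₂ 340: bracket 296–470 → index 101–150; slope 49/174, offset 44.
AQI = 101 + 49/174·44 ≈ 113.39 ⇒ 113.
PM2.5: row 313.22–435.65 (AQI 151–200). (200−151)·(427.07−313.22)/(435.65−313.22) + 151 = 49·113.85/122.43 + 151 ≈ 196.57 → 197.
O₃ 0.059: bracket 0.057–0.076 → index 101–150; slope 49/0.019, offset 0.002.
AQI = 101 + 49/0.019·0.002 ≈ 106.16 ⇒ 106.
PM10: 247 lies in 161–274, so I_lo=51, I_hi=100, C_lo=161, C_hi=274.
(100−51)/(274−161) × (247−161) + 51 = 49/113 × 86 + 51 ≈ 88.29 → 88.
Sub-indices: SO₂→113, PM2.5→197, O₃→106, PM10→88. Overall AQI = max = 197; dominant pollutant is PM2.5.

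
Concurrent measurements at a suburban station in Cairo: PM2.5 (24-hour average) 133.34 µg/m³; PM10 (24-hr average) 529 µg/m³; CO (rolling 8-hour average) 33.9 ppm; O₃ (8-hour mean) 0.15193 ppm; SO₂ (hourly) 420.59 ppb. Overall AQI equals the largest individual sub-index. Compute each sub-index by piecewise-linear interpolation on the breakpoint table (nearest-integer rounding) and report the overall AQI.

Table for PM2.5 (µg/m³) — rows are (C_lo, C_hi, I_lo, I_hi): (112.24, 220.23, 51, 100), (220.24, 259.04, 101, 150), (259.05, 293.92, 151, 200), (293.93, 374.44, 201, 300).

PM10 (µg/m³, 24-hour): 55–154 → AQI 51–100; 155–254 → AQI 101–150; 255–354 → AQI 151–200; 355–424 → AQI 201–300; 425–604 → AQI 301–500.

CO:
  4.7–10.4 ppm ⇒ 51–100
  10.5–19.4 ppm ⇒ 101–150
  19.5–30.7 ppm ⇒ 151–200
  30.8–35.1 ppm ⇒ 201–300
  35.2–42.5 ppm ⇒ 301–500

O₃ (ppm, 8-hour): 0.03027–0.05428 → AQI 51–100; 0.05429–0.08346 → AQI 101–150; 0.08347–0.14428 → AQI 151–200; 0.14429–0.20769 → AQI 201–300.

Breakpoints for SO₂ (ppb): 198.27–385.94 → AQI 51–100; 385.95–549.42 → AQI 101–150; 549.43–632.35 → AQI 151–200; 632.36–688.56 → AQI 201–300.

PM2.5: 133.34 lies in 112.24–220.23, so I_lo=51, I_hi=100, C_lo=112.24, C_hi=220.23.
(100−51)/(220.23−112.24) × (133.34−112.24) + 51 = 49/107.99 × 21.10 + 51 ≈ 60.57 → 61.
PM10: 529 lies in 425–604, so I_lo=301, I_hi=500, C_lo=425, C_hi=604.
(500−301)/(604−425) × (529−425) + 301 = 199/179 × 104 + 301 ≈ 416.62 → 417.
CO: 33.9 lies in 30.8–35.1, so I_lo=201, I_hi=300, C_lo=30.8, C_hi=35.1.
(300−201)/(35.1−30.8) × (33.9−30.8) + 201 = 99/4.3 × 3.1 + 201 ≈ 272.37 → 272.
O₃ 0.15193: bracket 0.14429–0.20769 → index 201–300; slope 99/0.06340, offset 0.00764.
AQI = 201 + 99/0.06340·0.00764 ≈ 212.93 ⇒ 213.
SO₂: 420.59 ∈ [385.95, 549.42] ↔ index [101, 150].
101 + (420.59−385.95)·(150−101)/(549.42−385.95) = 101 + 34.64·49/163.47 ≈ 111.38, so AQI = 111.
Sub-indices: PM2.5→61, PM10→417, CO→272, O₃→213, SO₂→111. Overall AQI = max = 417; dominant pollutant is PM10.

417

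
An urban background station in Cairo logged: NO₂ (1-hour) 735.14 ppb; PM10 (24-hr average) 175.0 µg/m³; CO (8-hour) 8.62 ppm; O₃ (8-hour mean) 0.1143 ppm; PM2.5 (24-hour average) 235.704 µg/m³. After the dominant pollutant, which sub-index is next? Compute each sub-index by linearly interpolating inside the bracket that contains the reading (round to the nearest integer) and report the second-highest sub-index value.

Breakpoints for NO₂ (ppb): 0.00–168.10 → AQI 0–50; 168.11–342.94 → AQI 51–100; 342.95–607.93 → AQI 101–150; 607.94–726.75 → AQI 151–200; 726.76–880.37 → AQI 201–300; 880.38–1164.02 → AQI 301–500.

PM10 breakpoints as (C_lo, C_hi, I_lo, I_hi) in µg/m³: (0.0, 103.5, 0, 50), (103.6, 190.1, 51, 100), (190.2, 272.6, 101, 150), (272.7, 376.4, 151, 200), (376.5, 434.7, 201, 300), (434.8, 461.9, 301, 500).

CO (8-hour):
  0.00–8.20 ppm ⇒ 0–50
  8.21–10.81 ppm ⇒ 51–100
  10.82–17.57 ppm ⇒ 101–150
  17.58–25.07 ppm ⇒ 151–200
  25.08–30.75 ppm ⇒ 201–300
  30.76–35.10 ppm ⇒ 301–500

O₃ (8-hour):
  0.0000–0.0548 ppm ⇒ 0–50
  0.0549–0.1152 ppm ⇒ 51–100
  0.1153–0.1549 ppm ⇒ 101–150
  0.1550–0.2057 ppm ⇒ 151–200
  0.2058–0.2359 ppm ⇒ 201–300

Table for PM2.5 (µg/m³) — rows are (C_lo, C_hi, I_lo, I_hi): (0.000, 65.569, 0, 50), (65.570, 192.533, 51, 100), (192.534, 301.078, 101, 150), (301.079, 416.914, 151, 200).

120

NO₂: row 726.76–880.37 (AQI 201–300). (300−201)·(735.14−726.76)/(880.37−726.76) + 201 = 99·8.38/153.61 + 201 ≈ 206.40 → 206.
PM10: 175.0 ∈ [103.6, 190.1] ↔ index [51, 100].
51 + (175.0−103.6)·(100−51)/(190.1−103.6) = 51 + 71.4·49/86.5 ≈ 91.45, so AQI = 91.
CO: 8.62 lies in 8.21–10.81, so I_lo=51, I_hi=100, C_lo=8.21, C_hi=10.81.
(100−51)/(10.81−8.21) × (8.62−8.21) + 51 = 49/2.60 × 0.41 + 51 ≈ 58.73 → 59.
O₃: 0.1143 lies in 0.0549–0.1152, so I_lo=51, I_hi=100, C_lo=0.0549, C_hi=0.1152.
(100−51)/(0.1152−0.0549) × (0.1143−0.0549) + 51 = 49/0.0603 × 0.0594 + 51 ≈ 99.27 → 99.
PM2.5: 235.704 ∈ [192.534, 301.078] ↔ index [101, 150].
101 + (235.704−192.534)·(150−101)/(301.078−192.534) = 101 + 43.170·49/108.544 ≈ 120.49, so AQI = 120.
Sub-indices: NO₂→206, PM10→91, CO→59, O₃→99, PM2.5→120. Ranked high→low: 206, 120, 99, 91, 59. Second-highest sub-index = 120.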